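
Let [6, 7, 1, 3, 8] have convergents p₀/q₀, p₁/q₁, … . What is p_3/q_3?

Using pₖ = aₖpₖ₋₁ + pₖ₋₂, qₖ = aₖqₖ₋₁ + qₖ₋₂ (with p₋₁=1, p₋₂=0, q₋₁=0, q₋₂=1):
  k=0: a=6, p=6, q=1
  k=1: a=7, p=43, q=7
  k=2: a=1, p=49, q=8
  k=3: a=3, p=190, q=31

190/31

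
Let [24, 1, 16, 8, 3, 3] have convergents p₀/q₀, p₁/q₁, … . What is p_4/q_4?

10675/428

Using pₖ = aₖpₖ₋₁ + pₖ₋₂, qₖ = aₖqₖ₋₁ + qₖ₋₂ (with p₋₁=1, p₋₂=0, q₋₁=0, q₋₂=1):
  k=0: a=24, p=24, q=1
  k=1: a=1, p=25, q=1
  k=2: a=16, p=424, q=17
  k=3: a=8, p=3417, q=137
  k=4: a=3, p=10675, q=428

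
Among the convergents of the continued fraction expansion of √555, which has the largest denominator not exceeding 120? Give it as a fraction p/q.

√555 = [23; 1, 1, 3, 1, 3, 1, 1, 46, …] (period length 8).
Convergents:
  p_0/q_0 = 23/1
  p_1/q_1 = 24/1
  p_2/q_2 = 47/2
  p_3/q_3 = 165/7
  p_4/q_4 = 212/9
  p_5/q_5 = 801/34
  p_6/q_6 = 1013/43
  p_7/q_7 = 1814/77
  p_8/q_8 = 84457/3585
q_7 = 77 ≤ 120 < 3585 = q_8, so the answer is 1814/77.

1814/77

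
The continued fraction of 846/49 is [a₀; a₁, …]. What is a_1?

3

846 = 17·49 + 13   →  a_0 = 17
49 = 3·13 + 10   →  a_1 = 3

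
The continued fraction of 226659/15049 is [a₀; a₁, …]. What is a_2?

226659 = 15·15049 + 924   →  a_0 = 15
15049 = 16·924 + 265   →  a_1 = 16
924 = 3·265 + 129   →  a_2 = 3

3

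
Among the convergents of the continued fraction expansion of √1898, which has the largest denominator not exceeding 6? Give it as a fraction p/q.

√1898 = [43; 1, 1, 3, 3, 1, 1, 86, …] (period length 7).
Convergents:
  p_0/q_0 = 43/1
  p_1/q_1 = 44/1
  p_2/q_2 = 87/2
  p_3/q_3 = 305/7
q_2 = 2 ≤ 6 < 7 = q_3, so the answer is 87/2.

87/2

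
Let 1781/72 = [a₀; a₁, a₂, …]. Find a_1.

1

1781 = 24·72 + 53   →  a_0 = 24
72 = 1·53 + 19   →  a_1 = 1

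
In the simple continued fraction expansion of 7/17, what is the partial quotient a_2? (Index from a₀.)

7 = 0·17 + 7   →  a_0 = 0
17 = 2·7 + 3   →  a_1 = 2
7 = 2·3 + 1   →  a_2 = 2

2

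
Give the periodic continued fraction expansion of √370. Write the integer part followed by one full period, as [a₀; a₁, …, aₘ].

[19; 4, 4, 38]

a₀ = ⌊√370⌋ = 19.
With m₀=0, d₀=1 and mₖ₊₁ = dₖaₖ − mₖ, dₖ₊₁ = (n − mₖ₊₁²)/dₖ, aₖ₊₁ = ⌊(a₀+mₖ₊₁)/dₖ₊₁⌋:
  k=1: m=19, d=9, a=4
  k=2: m=17, d=9, a=4
  k=3: m=19, d=1, a=38
d=1 and a=2a₀=38 at k=3, so the next step gives (m, d) = (19, 9) again — its k=1 value — and the period has length 3.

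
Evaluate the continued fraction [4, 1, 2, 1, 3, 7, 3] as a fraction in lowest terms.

1619/342

Fold from the inside: start with 3/1.
  7 + 1/3 = 22/3
  3 + 3/22 = 69/22
  1 + 22/69 = 91/69
  2 + 69/91 = 251/91
  1 + 91/251 = 342/251
  4 + 251/342 = 1619/342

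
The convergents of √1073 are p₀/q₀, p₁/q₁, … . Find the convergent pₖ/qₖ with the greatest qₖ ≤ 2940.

45368/1385

√1073 = [32; 1, 3, 9, 9, 3, 1, 64, …] (period length 7).
Convergents:
  p_0/q_0 = 32/1
  p_1/q_1 = 33/1
  p_2/q_2 = 131/4
  p_3/q_3 = 1212/37
  p_4/q_4 = 11039/337
  p_5/q_5 = 34329/1048
  p_6/q_6 = 45368/1385
  p_7/q_7 = 2937881/89688
q_6 = 1385 ≤ 2940 < 89688 = q_7, so the answer is 45368/1385.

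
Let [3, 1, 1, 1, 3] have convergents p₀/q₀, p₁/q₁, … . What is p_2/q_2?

Using pₖ = aₖpₖ₋₁ + pₖ₋₂, qₖ = aₖqₖ₋₁ + qₖ₋₂ (with p₋₁=1, p₋₂=0, q₋₁=0, q₋₂=1):
  k=0: a=3, p=3, q=1
  k=1: a=1, p=4, q=1
  k=2: a=1, p=7, q=2

7/2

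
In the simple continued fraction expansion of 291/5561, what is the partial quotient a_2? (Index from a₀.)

9

291 = 0·5561 + 291   →  a_0 = 0
5561 = 19·291 + 32   →  a_1 = 19
291 = 9·32 + 3   →  a_2 = 9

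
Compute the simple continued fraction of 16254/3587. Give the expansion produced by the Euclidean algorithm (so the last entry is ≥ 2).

[4; 1, 1, 7, 2, 8, 6, 2]

16254 = 4·3587 + 1906
3587 = 1·1906 + 1681
1906 = 1·1681 + 225
1681 = 7·225 + 106
225 = 2·106 + 13
106 = 8·13 + 2
13 = 6·2 + 1
2 = 2·1 + 0  (stop)
So 16254/3587 = [4; 1, 1, 7, 2, 8, 6, 2].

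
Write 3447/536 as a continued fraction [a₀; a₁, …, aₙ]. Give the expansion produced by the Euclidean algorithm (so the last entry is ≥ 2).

3447 = 6×536 + 231
536 = 2×231 + 74
231 = 3×74 + 9
74 = 8×9 + 2
9 = 4×2 + 1
2 = 2×1 + 0  (stop)
So 3447/536 = [6; 2, 3, 8, 4, 2].

[6; 2, 3, 8, 4, 2]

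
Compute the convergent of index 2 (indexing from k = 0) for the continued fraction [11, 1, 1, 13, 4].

Using pₖ = aₖpₖ₋₁ + pₖ₋₂, qₖ = aₖqₖ₋₁ + qₖ₋₂ (with p₋₁=1, p₋₂=0, q₋₁=0, q₋₂=1):
  k=0: a=11, p=11, q=1
  k=1: a=1, p=12, q=1
  k=2: a=1, p=23, q=2

23/2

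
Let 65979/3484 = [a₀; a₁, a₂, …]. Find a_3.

18

65979 = 18·3484 + 3267   →  a_0 = 18
3484 = 1·3267 + 217   →  a_1 = 1
3267 = 15·217 + 12   →  a_2 = 15
217 = 18·12 + 1   →  a_3 = 18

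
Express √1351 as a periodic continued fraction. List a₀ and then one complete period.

[36; 1, 3, 10, 3, 1, 72]

a₀ = ⌊√1351⌋ = 36.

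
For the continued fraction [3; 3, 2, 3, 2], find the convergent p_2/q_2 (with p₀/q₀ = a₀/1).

Using pₖ = aₖpₖ₋₁ + pₖ₋₂, qₖ = aₖqₖ₋₁ + qₖ₋₂ (with p₋₁=1, p₋₂=0, q₋₁=0, q₋₂=1):
  k=0: a=3, p=3, q=1
  k=1: a=3, p=10, q=3
  k=2: a=2, p=23, q=7

23/7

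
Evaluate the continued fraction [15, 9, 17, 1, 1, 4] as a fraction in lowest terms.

21623/1431

Using pₖ = aₖpₖ₋₁ + pₖ₋₂ and qₖ = aₖqₖ₋₁ + qₖ₋₂:
  k=0: a=15, p=15, q=1
  k=1: a=9, p=136, q=9
  k=2: a=17, p=2327, q=154
  k=3: a=1, p=2463, q=163
  k=4: a=1, p=4790, q=317
  k=5: a=4, p=21623, q=1431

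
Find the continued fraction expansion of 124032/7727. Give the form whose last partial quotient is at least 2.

[16; 19, 3, 6, 1, 2, 6]

124032 = 16*7727 + 400
7727 = 19*400 + 127
400 = 3*127 + 19
127 = 6*19 + 13
19 = 1*13 + 6
13 = 2*6 + 1
6 = 6*1 + 0  (stop)
So 124032/7727 = [16; 19, 3, 6, 1, 2, 6].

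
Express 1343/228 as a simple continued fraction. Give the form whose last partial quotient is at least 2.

1343 = 5×228 + 203
228 = 1×203 + 25
203 = 8×25 + 3
25 = 8×3 + 1
3 = 3×1 + 0  (stop)
So 1343/228 = [5; 1, 8, 8, 3].

[5; 1, 8, 8, 3]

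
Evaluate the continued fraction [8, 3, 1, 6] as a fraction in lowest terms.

Fold from the inside: start with 6/1.
  1 + 1/6 = 7/6
  3 + 6/7 = 27/7
  8 + 7/27 = 223/27

223/27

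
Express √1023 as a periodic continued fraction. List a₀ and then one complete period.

a₀ = ⌊√1023⌋ = 31.
With m₀=0, d₀=1 and mₖ₊₁ = dₖaₖ − mₖ, dₖ₊₁ = (n − mₖ₊₁²)/dₖ, aₖ₊₁ = ⌊(a₀+mₖ₊₁)/dₖ₊₁⌋:
  k=1: m=31, d=62, a=1
  k=2: m=31, d=1, a=62
d=1 and a=2a₀=62 at k=2, so the next step gives (m, d) = (31, 62) again — its k=1 value — and the period has length 2.

[31; 1, 62]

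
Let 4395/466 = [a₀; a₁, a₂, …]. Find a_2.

3

4395 = 9·466 + 201   →  a_0 = 9
466 = 2·201 + 64   →  a_1 = 2
201 = 3·64 + 9   →  a_2 = 3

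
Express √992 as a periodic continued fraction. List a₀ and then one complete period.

[31; 2, 62]

a₀ = ⌊√992⌋ = 31.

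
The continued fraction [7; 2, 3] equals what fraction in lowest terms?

Fold from the inside: start with 3/1.
  2 + 1/3 = 7/3
  7 + 3/7 = 52/7

52/7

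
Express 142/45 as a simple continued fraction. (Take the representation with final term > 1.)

142 = 3*45 + 7
45 = 6*7 + 3
7 = 2*3 + 1
3 = 3*1 + 0  (stop)
So 142/45 = [3; 6, 2, 3].

[3; 6, 2, 3]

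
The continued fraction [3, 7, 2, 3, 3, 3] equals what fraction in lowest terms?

Fold from the inside: start with 3/1.
  3 + 1/3 = 10/3
  3 + 3/10 = 33/10
  2 + 10/33 = 76/33
  7 + 33/76 = 565/76
  3 + 76/565 = 1771/565

1771/565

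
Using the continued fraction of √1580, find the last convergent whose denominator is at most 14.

√1580 = [39; 1, 2, 1, 78, …] (period length 4).
Convergents:
  p_0/q_0 = 39/1
  p_1/q_1 = 40/1
  p_2/q_2 = 119/3
  p_3/q_3 = 159/4
  p_4/q_4 = 12521/315
q_3 = 4 ≤ 14 < 315 = q_4, so the answer is 159/4.

159/4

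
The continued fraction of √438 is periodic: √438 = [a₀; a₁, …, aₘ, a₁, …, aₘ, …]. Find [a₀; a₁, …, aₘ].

a₀ = ⌊√438⌋ = 20.
With m₀=0, d₀=1 and mₖ₊₁ = dₖaₖ − mₖ, dₖ₊₁ = (n − mₖ₊₁²)/dₖ, aₖ₊₁ = ⌊(a₀+mₖ₊₁)/dₖ₊₁⌋:
  k=1: m=20, d=38, a=1
  k=2: m=18, d=3, a=12
  k=3: m=18, d=38, a=1
  k=4: m=20, d=1, a=40
d=1 and a=2a₀=40 at k=4, so the next step gives (m, d) = (20, 38) again — its k=1 value — and the period has length 4.

[20; 1, 12, 1, 40]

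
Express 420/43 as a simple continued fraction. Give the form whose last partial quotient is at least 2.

420 = 9×43 + 33
43 = 1×33 + 10
33 = 3×10 + 3
10 = 3×3 + 1
3 = 3×1 + 0  (stop)
So 420/43 = [9; 1, 3, 3, 3].

[9; 1, 3, 3, 3]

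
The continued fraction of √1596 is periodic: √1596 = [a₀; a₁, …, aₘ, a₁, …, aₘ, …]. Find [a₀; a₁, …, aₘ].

a₀ = ⌊√1596⌋ = 39.
With m₀=0, d₀=1 and mₖ₊₁ = dₖaₖ − mₖ, dₖ₊₁ = (n − mₖ₊₁²)/dₖ, aₖ₊₁ = ⌊(a₀+mₖ₊₁)/dₖ₊₁⌋:
  k=1: m=39, d=75, a=1
  k=2: m=36, d=4, a=18
  k=3: m=36, d=75, a=1
  k=4: m=39, d=1, a=78
d=1 and a=2a₀=78 at k=4, so the next step gives (m, d) = (39, 75) again — its k=1 value — and the period has length 4.

[39; 1, 18, 1, 78]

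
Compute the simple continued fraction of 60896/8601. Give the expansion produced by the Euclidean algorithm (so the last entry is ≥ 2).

60896 = 7·8601 + 689
8601 = 12·689 + 333
689 = 2·333 + 23
333 = 14·23 + 11
23 = 2·11 + 1
11 = 11·1 + 0  (stop)
So 60896/8601 = [7; 12, 2, 14, 2, 11].

[7; 12, 2, 14, 2, 11]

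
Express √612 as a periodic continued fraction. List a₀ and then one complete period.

[24; 1, 2, 1, 4, 1, 2, 1, 48]

a₀ = ⌊√612⌋ = 24.
With m₀=0, d₀=1 and mₖ₊₁ = dₖaₖ − mₖ, dₖ₊₁ = (n − mₖ₊₁²)/dₖ, aₖ₊₁ = ⌊(a₀+mₖ₊₁)/dₖ₊₁⌋:
  k=1: m=24, d=36, a=1
  k=2: m=12, d=13, a=2
  k=3: m=14, d=32, a=1
  k=4: m=18, d=9, a=4
  k=5: m=18, d=32, a=1
  k=6: m=14, d=13, a=2
  k=7: m=12, d=36, a=1
  k=8: m=24, d=1, a=48
d=1 and a=2a₀=48 at k=8, so the next step gives (m, d) = (24, 36) again — its k=1 value — and the period has length 8.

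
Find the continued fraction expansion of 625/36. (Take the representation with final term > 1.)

625 = 17·36 + 13
36 = 2·13 + 10
13 = 1·10 + 3
10 = 3·3 + 1
3 = 3·1 + 0  (stop)
So 625/36 = [17; 2, 1, 3, 3].

[17; 2, 1, 3, 3]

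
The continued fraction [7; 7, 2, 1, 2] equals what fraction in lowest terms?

421/59

Using pₖ = aₖpₖ₋₁ + pₖ₋₂ and qₖ = aₖqₖ₋₁ + qₖ₋₂:
  k=0: a=7, p=7, q=1
  k=1: a=7, p=50, q=7
  k=2: a=2, p=107, q=15
  k=3: a=1, p=157, q=22
  k=4: a=2, p=421, q=59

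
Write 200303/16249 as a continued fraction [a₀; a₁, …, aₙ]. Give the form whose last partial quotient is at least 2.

200303 = 12×16249 + 5315
16249 = 3×5315 + 304
5315 = 17×304 + 147
304 = 2×147 + 10
147 = 14×10 + 7
10 = 1×7 + 3
7 = 2×3 + 1
3 = 3×1 + 0  (stop)
So 200303/16249 = [12; 3, 17, 2, 14, 1, 2, 3].

[12; 3, 17, 2, 14, 1, 2, 3]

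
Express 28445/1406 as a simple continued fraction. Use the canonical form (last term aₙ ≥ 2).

28445 = 20·1406 + 325
1406 = 4·325 + 106
325 = 3·106 + 7
106 = 15·7 + 1
7 = 7·1 + 0  (stop)
So 28445/1406 = [20; 4, 3, 15, 7].

[20; 4, 3, 15, 7]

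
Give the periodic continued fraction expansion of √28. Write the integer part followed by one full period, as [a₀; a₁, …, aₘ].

a₀ = ⌊√28⌋ = 5.
With m₀=0, d₀=1 and mₖ₊₁ = dₖaₖ − mₖ, dₖ₊₁ = (n − mₖ₊₁²)/dₖ, aₖ₊₁ = ⌊(a₀+mₖ₊₁)/dₖ₊₁⌋:
  k=1: m=5, d=3, a=3
  k=2: m=4, d=4, a=2
  k=3: m=4, d=3, a=3
  k=4: m=5, d=1, a=10
d=1 and a=2a₀=10 at k=4, so the next step gives (m, d) = (5, 3) again — its k=1 value — and the period has length 4.

[5; 3, 2, 3, 10]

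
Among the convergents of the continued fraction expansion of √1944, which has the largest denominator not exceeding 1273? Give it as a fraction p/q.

42724/969

√1944 = [44; 11, 88, …] (period length 2).
Convergents:
  p_0/q_0 = 44/1
  p_1/q_1 = 485/11
  p_2/q_2 = 42724/969
  p_3/q_3 = 470449/10670
q_2 = 969 ≤ 1273 < 10670 = q_3, so the answer is 42724/969.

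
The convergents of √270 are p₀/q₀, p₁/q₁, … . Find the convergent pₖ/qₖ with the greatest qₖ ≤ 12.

√270 = [16; 2, 3, 6, 3, 2, 32, …] (period length 6).
Convergents:
  p_0/q_0 = 16/1
  p_1/q_1 = 33/2
  p_2/q_2 = 115/7
  p_3/q_3 = 723/44
q_2 = 7 ≤ 12 < 44 = q_3, so the answer is 115/7.

115/7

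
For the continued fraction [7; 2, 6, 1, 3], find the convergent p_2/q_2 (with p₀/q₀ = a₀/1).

Using pₖ = aₖpₖ₋₁ + pₖ₋₂, qₖ = aₖqₖ₋₁ + qₖ₋₂ (with p₋₁=1, p₋₂=0, q₋₁=0, q₋₂=1):
  k=0: a=7, p=7, q=1
  k=1: a=2, p=15, q=2
  k=2: a=6, p=97, q=13

97/13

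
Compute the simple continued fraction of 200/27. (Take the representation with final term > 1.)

200 = 7×27 + 11
27 = 2×11 + 5
11 = 2×5 + 1
5 = 5×1 + 0  (stop)
So 200/27 = [7; 2, 2, 5].

[7; 2, 2, 5]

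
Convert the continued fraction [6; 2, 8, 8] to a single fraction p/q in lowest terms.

Fold from the inside: start with 8/1.
  8 + 1/8 = 65/8
  2 + 8/65 = 138/65
  6 + 65/138 = 893/138

893/138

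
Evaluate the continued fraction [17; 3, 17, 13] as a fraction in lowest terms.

Using pₖ = aₖpₖ₋₁ + pₖ₋₂ and qₖ = aₖqₖ₋₁ + qₖ₋₂:
  k=0: a=17, p=17, q=1
  k=1: a=3, p=52, q=3
  k=2: a=17, p=901, q=52
  k=3: a=13, p=11765, q=679

11765/679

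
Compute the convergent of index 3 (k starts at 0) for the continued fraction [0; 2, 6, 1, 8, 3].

Using pₖ = aₖpₖ₋₁ + pₖ₋₂, qₖ = aₖqₖ₋₁ + qₖ₋₂ (with p₋₁=1, p₋₂=0, q₋₁=0, q₋₂=1):
  k=0: a=0, p=0, q=1
  k=1: a=2, p=1, q=2
  k=2: a=6, p=6, q=13
  k=3: a=1, p=7, q=15

7/15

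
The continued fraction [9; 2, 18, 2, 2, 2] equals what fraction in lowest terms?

Using pₖ = aₖpₖ₋₁ + pₖ₋₂ and qₖ = aₖqₖ₋₁ + qₖ₋₂:
  k=0: a=9, p=9, q=1
  k=1: a=2, p=19, q=2
  k=2: a=18, p=351, q=37
  k=3: a=2, p=721, q=76
  k=4: a=2, p=1793, q=189
  k=5: a=2, p=4307, q=454

4307/454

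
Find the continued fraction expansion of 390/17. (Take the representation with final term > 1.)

390 = 22·17 + 16
17 = 1·16 + 1
16 = 16·1 + 0  (stop)
So 390/17 = [22; 1, 16].

[22; 1, 16]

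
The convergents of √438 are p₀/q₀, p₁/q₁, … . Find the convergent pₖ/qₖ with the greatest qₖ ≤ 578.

√438 = [20; 1, 12, 1, 40, …] (period length 4).
Convergents:
  p_0/q_0 = 20/1
  p_1/q_1 = 21/1
  p_2/q_2 = 272/13
  p_3/q_3 = 293/14
  p_4/q_4 = 11992/573
  p_5/q_5 = 12285/587
q_4 = 573 ≤ 578 < 587 = q_5, so the answer is 11992/573.

11992/573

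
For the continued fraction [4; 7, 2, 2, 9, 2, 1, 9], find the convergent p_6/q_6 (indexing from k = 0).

Using pₖ = aₖpₖ₋₁ + pₖ₋₂, qₖ = aₖqₖ₋₁ + qₖ₋₂ (with p₋₁=1, p₋₂=0, q₋₁=0, q₋₂=1):
  k=0: a=4, p=4, q=1
  k=1: a=7, p=29, q=7
  k=2: a=2, p=62, q=15
  k=3: a=2, p=153, q=37
  k=4: a=9, p=1439, q=348
  k=5: a=2, p=3031, q=733
  k=6: a=1, p=4470, q=1081

4470/1081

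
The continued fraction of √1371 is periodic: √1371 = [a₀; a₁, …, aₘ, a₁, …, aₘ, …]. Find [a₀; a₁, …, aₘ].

[37; 37, 74]

a₀ = ⌊√1371⌋ = 37.
With m₀=0, d₀=1 and mₖ₊₁ = dₖaₖ − mₖ, dₖ₊₁ = (n − mₖ₊₁²)/dₖ, aₖ₊₁ = ⌊(a₀+mₖ₊₁)/dₖ₊₁⌋:
  k=1: m=37, d=2, a=37
  k=2: m=37, d=1, a=74
d=1 and a=2a₀=74 at k=2, so the next step gives (m, d) = (37, 2) again — its k=1 value — and the period has length 2.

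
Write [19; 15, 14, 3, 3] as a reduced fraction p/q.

Fold from the inside: start with 3/1.
  3 + 1/3 = 10/3
  14 + 3/10 = 143/10
  15 + 10/143 = 2155/143
  19 + 143/2155 = 41088/2155

41088/2155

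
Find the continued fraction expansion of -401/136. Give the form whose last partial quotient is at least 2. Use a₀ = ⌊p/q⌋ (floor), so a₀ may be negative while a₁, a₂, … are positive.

[-3; 19, 2, 3]

-401 = -3·136 + 7
136 = 19·7 + 3
7 = 2·3 + 1
3 = 3·1 + 0  (stop)
So -401/136 = [-3; 19, 2, 3].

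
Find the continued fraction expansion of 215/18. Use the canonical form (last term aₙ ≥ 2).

215 = 11*18 + 17
18 = 1*17 + 1
17 = 17*1 + 0  (stop)
So 215/18 = [11; 1, 17].

[11; 1, 17]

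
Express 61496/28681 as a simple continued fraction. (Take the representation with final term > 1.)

[2; 6, 1, 15, 11, 1, 2, 7]

61496 = 2*28681 + 4134
28681 = 6*4134 + 3877
4134 = 1*3877 + 257
3877 = 15*257 + 22
257 = 11*22 + 15
22 = 1*15 + 7
15 = 2*7 + 1
7 = 7*1 + 0  (stop)
So 61496/28681 = [2; 6, 1, 15, 11, 1, 2, 7].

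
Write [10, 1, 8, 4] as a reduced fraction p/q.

Fold from the inside: start with 4/1.
  8 + 1/4 = 33/4
  1 + 4/33 = 37/33
  10 + 33/37 = 403/37

403/37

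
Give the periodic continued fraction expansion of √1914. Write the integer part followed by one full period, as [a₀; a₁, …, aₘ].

[43; 1, 2, 1, 86]

a₀ = ⌊√1914⌋ = 43.
With m₀=0, d₀=1 and mₖ₊₁ = dₖaₖ − mₖ, dₖ₊₁ = (n − mₖ₊₁²)/dₖ, aₖ₊₁ = ⌊(a₀+mₖ₊₁)/dₖ₊₁⌋:
  k=1: m=43, d=65, a=1
  k=2: m=22, d=22, a=2
  k=3: m=22, d=65, a=1
  k=4: m=43, d=1, a=86
d=1 and a=2a₀=86 at k=4, so the next step gives (m, d) = (43, 65) again — its k=1 value — and the period has length 4.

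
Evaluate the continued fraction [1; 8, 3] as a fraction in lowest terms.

28/25

Fold from the inside: start with 3/1.
  8 + 1/3 = 25/3
  1 + 3/25 = 28/25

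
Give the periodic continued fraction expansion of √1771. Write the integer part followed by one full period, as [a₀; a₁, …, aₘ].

[42; 12, 84]

a₀ = ⌊√1771⌋ = 42.
With m₀=0, d₀=1 and mₖ₊₁ = dₖaₖ − mₖ, dₖ₊₁ = (n − mₖ₊₁²)/dₖ, aₖ₊₁ = ⌊(a₀+mₖ₊₁)/dₖ₊₁⌋:
  k=1: m=42, d=7, a=12
  k=2: m=42, d=1, a=84
d=1 and a=2a₀=84 at k=2, so the next step gives (m, d) = (42, 7) again — its k=1 value — and the period has length 2.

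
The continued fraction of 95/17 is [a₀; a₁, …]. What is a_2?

1

95 = 5·17 + 10   →  a_0 = 5
17 = 1·10 + 7   →  a_1 = 1
10 = 1·7 + 3   →  a_2 = 1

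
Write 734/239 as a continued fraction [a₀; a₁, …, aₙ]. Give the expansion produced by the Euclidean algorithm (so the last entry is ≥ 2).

734 = 3·239 + 17
239 = 14·17 + 1
17 = 17·1 + 0  (stop)
So 734/239 = [3; 14, 17].

[3; 14, 17]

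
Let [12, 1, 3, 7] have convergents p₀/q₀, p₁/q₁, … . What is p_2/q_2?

51/4

Using pₖ = aₖpₖ₋₁ + pₖ₋₂, qₖ = aₖqₖ₋₁ + qₖ₋₂ (with p₋₁=1, p₋₂=0, q₋₁=0, q₋₂=1):
  k=0: a=12, p=12, q=1
  k=1: a=1, p=13, q=1
  k=2: a=3, p=51, q=4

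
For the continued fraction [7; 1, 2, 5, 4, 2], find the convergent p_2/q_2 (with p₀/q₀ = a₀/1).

23/3

Using pₖ = aₖpₖ₋₁ + pₖ₋₂, qₖ = aₖqₖ₋₁ + qₖ₋₂ (with p₋₁=1, p₋₂=0, q₋₁=0, q₋₂=1):
  k=0: a=7, p=7, q=1
  k=1: a=1, p=8, q=1
  k=2: a=2, p=23, q=3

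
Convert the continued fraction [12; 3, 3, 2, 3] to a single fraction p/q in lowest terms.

972/79

Fold from the inside: start with 3/1.
  2 + 1/3 = 7/3
  3 + 3/7 = 24/7
  3 + 7/24 = 79/24
  12 + 24/79 = 972/79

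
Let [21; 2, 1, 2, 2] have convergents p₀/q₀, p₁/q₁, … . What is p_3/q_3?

Using pₖ = aₖpₖ₋₁ + pₖ₋₂, qₖ = aₖqₖ₋₁ + qₖ₋₂ (with p₋₁=1, p₋₂=0, q₋₁=0, q₋₂=1):
  k=0: a=21, p=21, q=1
  k=1: a=2, p=43, q=2
  k=2: a=1, p=64, q=3
  k=3: a=2, p=171, q=8

171/8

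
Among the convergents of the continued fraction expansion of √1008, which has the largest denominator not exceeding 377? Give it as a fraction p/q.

8096/255

√1008 = [31; 1, 2, 1, 62, …] (period length 4).
Convergents:
  p_0/q_0 = 31/1
  p_1/q_1 = 32/1
  p_2/q_2 = 95/3
  p_3/q_3 = 127/4
  p_4/q_4 = 7969/251
  p_5/q_5 = 8096/255
  p_6/q_6 = 24161/761
q_5 = 255 ≤ 377 < 761 = q_6, so the answer is 8096/255.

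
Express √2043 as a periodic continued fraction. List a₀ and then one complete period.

a₀ = ⌊√2043⌋ = 45.
With m₀=0, d₀=1 and mₖ₊₁ = dₖaₖ − mₖ, dₖ₊₁ = (n − mₖ₊₁²)/dₖ, aₖ₊₁ = ⌊(a₀+mₖ₊₁)/dₖ₊₁⌋:
  k=1: m=45, d=18, a=5
  k=2: m=45, d=1, a=90
d=1 and a=2a₀=90 at k=2, so the next step gives (m, d) = (45, 18) again — its k=1 value — and the period has length 2.

[45; 5, 90]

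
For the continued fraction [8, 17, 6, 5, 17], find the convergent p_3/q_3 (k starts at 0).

4287/532

Using pₖ = aₖpₖ₋₁ + pₖ₋₂, qₖ = aₖqₖ₋₁ + qₖ₋₂ (with p₋₁=1, p₋₂=0, q₋₁=0, q₋₂=1):
  k=0: a=8, p=8, q=1
  k=1: a=17, p=137, q=17
  k=2: a=6, p=830, q=103
  k=3: a=5, p=4287, q=532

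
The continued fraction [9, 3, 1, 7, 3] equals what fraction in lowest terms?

898/97

Fold from the inside: start with 3/1.
  7 + 1/3 = 22/3
  1 + 3/22 = 25/22
  3 + 22/25 = 97/25
  9 + 25/97 = 898/97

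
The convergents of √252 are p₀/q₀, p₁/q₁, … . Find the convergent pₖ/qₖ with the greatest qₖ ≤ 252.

3921/247

√252 = [15; 1, 6, 1, 30, …] (period length 4).
Convergents:
  p_0/q_0 = 15/1
  p_1/q_1 = 16/1
  p_2/q_2 = 111/7
  p_3/q_3 = 127/8
  p_4/q_4 = 3921/247
  p_5/q_5 = 4048/255
q_4 = 247 ≤ 252 < 255 = q_5, so the answer is 3921/247.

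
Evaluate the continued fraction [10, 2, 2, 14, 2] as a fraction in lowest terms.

1550/149

Fold from the inside: start with 2/1.
  14 + 1/2 = 29/2
  2 + 2/29 = 60/29
  2 + 29/60 = 149/60
  10 + 60/149 = 1550/149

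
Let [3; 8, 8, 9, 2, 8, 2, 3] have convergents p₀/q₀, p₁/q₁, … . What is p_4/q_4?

3907/1251

Using pₖ = aₖpₖ₋₁ + pₖ₋₂, qₖ = aₖqₖ₋₁ + qₖ₋₂ (with p₋₁=1, p₋₂=0, q₋₁=0, q₋₂=1):
  k=0: a=3, p=3, q=1
  k=1: a=8, p=25, q=8
  k=2: a=8, p=203, q=65
  k=3: a=9, p=1852, q=593
  k=4: a=2, p=3907, q=1251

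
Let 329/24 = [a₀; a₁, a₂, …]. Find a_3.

329 = 13·24 + 17   →  a_0 = 13
24 = 1·17 + 7   →  a_1 = 1
17 = 2·7 + 3   →  a_2 = 2
7 = 2·3 + 1   →  a_3 = 2

2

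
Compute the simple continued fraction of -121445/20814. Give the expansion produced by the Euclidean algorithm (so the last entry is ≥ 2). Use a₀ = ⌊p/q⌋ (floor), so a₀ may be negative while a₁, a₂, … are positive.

-121445 = -6×20814 + 3439
20814 = 6×3439 + 180
3439 = 19×180 + 19
180 = 9×19 + 9
19 = 2×9 + 1
9 = 9×1 + 0  (stop)
So -121445/20814 = [-6; 6, 19, 9, 2, 9].

[-6; 6, 19, 9, 2, 9]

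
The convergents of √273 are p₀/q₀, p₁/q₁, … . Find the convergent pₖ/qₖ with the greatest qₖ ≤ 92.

√273 = [16; 1, 1, 10, 1, 1, 32, …] (period length 6).
Convergents:
  p_0/q_0 = 16/1
  p_1/q_1 = 17/1
  p_2/q_2 = 33/2
  p_3/q_3 = 347/21
  p_4/q_4 = 380/23
  p_5/q_5 = 727/44
  p_6/q_6 = 23644/1431
q_5 = 44 ≤ 92 < 1431 = q_6, so the answer is 727/44.

727/44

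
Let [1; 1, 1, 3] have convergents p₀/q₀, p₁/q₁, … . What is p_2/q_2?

3/2

Using pₖ = aₖpₖ₋₁ + pₖ₋₂, qₖ = aₖqₖ₋₁ + qₖ₋₂ (with p₋₁=1, p₋₂=0, q₋₁=0, q₋₂=1):
  k=0: a=1, p=1, q=1
  k=1: a=1, p=2, q=1
  k=2: a=1, p=3, q=2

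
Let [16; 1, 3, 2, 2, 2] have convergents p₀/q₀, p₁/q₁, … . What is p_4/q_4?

Using pₖ = aₖpₖ₋₁ + pₖ₋₂, qₖ = aₖqₖ₋₁ + qₖ₋₂ (with p₋₁=1, p₋₂=0, q₋₁=0, q₋₂=1):
  k=0: a=16, p=16, q=1
  k=1: a=1, p=17, q=1
  k=2: a=3, p=67, q=4
  k=3: a=2, p=151, q=9
  k=4: a=2, p=369, q=22

369/22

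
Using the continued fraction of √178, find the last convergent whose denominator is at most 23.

40/3

√178 = [13; 2, 1, 12, 1, 2, 26, …] (period length 6).
Convergents:
  p_0/q_0 = 13/1
  p_1/q_1 = 27/2
  p_2/q_2 = 40/3
  p_3/q_3 = 507/38
q_2 = 3 ≤ 23 < 38 = q_3, so the answer is 40/3.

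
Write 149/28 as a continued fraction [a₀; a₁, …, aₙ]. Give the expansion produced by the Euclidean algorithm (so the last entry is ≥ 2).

149 = 5·28 + 9
28 = 3·9 + 1
9 = 9·1 + 0  (stop)
So 149/28 = [5; 3, 9].

[5; 3, 9]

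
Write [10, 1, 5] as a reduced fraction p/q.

65/6

Fold from the inside: start with 5/1.
  1 + 1/5 = 6/5
  10 + 5/6 = 65/6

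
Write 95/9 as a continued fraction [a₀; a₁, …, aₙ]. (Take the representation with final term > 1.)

95 = 10·9 + 5
9 = 1·5 + 4
5 = 1·4 + 1
4 = 4·1 + 0  (stop)
So 95/9 = [10; 1, 1, 4].

[10; 1, 1, 4]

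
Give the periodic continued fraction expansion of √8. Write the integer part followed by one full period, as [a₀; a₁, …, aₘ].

a₀ = ⌊√8⌋ = 2.
With m₀=0, d₀=1 and mₖ₊₁ = dₖaₖ − mₖ, dₖ₊₁ = (n − mₖ₊₁²)/dₖ, aₖ₊₁ = ⌊(a₀+mₖ₊₁)/dₖ₊₁⌋:
  k=1: m=2, d=4, a=1
  k=2: m=2, d=1, a=4
d=1 and a=2a₀=4 at k=2, so the next step gives (m, d) = (2, 4) again — its k=1 value — and the period has length 2.

[2; 1, 4]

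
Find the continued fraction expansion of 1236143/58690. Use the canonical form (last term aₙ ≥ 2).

[21; 16, 15, 10, 1, 1, 11]

1236143 = 21×58690 + 3653
58690 = 16×3653 + 242
3653 = 15×242 + 23
242 = 10×23 + 12
23 = 1×12 + 11
12 = 1×11 + 1
11 = 11×1 + 0  (stop)
So 1236143/58690 = [21; 16, 15, 10, 1, 1, 11].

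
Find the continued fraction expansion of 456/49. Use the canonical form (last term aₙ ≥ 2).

456 = 9×49 + 15
49 = 3×15 + 4
15 = 3×4 + 3
4 = 1×3 + 1
3 = 3×1 + 0  (stop)
So 456/49 = [9; 3, 3, 1, 3].

[9; 3, 3, 1, 3]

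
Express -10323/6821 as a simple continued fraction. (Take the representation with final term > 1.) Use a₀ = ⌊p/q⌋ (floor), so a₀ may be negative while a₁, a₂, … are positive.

-10323 = -2×6821 + 3319
6821 = 2×3319 + 183
3319 = 18×183 + 25
183 = 7×25 + 8
25 = 3×8 + 1
8 = 8×1 + 0  (stop)
So -10323/6821 = [-2; 2, 18, 7, 3, 8].

[-2; 2, 18, 7, 3, 8]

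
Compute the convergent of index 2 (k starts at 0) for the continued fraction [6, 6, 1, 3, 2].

43/7

Using pₖ = aₖpₖ₋₁ + pₖ₋₂, qₖ = aₖqₖ₋₁ + qₖ₋₂ (with p₋₁=1, p₋₂=0, q₋₁=0, q₋₂=1):
  k=0: a=6, p=6, q=1
  k=1: a=6, p=37, q=6
  k=2: a=1, p=43, q=7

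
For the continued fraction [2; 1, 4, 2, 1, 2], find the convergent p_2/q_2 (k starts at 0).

14/5

Using pₖ = aₖpₖ₋₁ + pₖ₋₂, qₖ = aₖqₖ₋₁ + qₖ₋₂ (with p₋₁=1, p₋₂=0, q₋₁=0, q₋₂=1):
  k=0: a=2, p=2, q=1
  k=1: a=1, p=3, q=1
  k=2: a=4, p=14, q=5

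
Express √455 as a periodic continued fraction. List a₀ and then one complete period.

[21; 3, 42]

a₀ = ⌊√455⌋ = 21.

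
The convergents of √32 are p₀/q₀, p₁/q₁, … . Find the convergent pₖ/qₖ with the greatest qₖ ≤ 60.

198/35

√32 = [5; 1, 1, 1, 10, …] (period length 4).
Convergents:
  p_0/q_0 = 5/1
  p_1/q_1 = 6/1
  p_2/q_2 = 11/2
  p_3/q_3 = 17/3
  p_4/q_4 = 181/32
  p_5/q_5 = 198/35
  p_6/q_6 = 379/67
q_5 = 35 ≤ 60 < 67 = q_6, so the answer is 198/35.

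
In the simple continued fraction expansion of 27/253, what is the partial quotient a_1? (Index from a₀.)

27 = 0·253 + 27   →  a_0 = 0
253 = 9·27 + 10   →  a_1 = 9

9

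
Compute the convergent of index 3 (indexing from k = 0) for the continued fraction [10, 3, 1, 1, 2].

72/7

Using pₖ = aₖpₖ₋₁ + pₖ₋₂, qₖ = aₖqₖ₋₁ + qₖ₋₂ (with p₋₁=1, p₋₂=0, q₋₁=0, q₋₂=1):
  k=0: a=10, p=10, q=1
  k=1: a=3, p=31, q=3
  k=2: a=1, p=41, q=4
  k=3: a=1, p=72, q=7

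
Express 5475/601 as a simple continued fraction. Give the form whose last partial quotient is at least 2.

[9; 9, 9, 2, 3]

5475 = 9*601 + 66
601 = 9*66 + 7
66 = 9*7 + 3
7 = 2*3 + 1
3 = 3*1 + 0  (stop)
So 5475/601 = [9; 9, 9, 2, 3].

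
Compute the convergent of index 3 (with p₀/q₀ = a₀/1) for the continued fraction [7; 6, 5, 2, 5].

Using pₖ = aₖpₖ₋₁ + pₖ₋₂, qₖ = aₖqₖ₋₁ + qₖ₋₂ (with p₋₁=1, p₋₂=0, q₋₁=0, q₋₂=1):
  k=0: a=7, p=7, q=1
  k=1: a=6, p=43, q=6
  k=2: a=5, p=222, q=31
  k=3: a=2, p=487, q=68

487/68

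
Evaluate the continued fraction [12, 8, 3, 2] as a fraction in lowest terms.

703/58

Fold from the inside: start with 2/1.
  3 + 1/2 = 7/2
  8 + 2/7 = 58/7
  12 + 7/58 = 703/58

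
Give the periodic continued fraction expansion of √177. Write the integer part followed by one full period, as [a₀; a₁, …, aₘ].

[13; 3, 3, 2, 8, 2, 3, 3, 26]

a₀ = ⌊√177⌋ = 13.
With m₀=0, d₀=1 and mₖ₊₁ = dₖaₖ − mₖ, dₖ₊₁ = (n − mₖ₊₁²)/dₖ, aₖ₊₁ = ⌊(a₀+mₖ₊₁)/dₖ₊₁⌋:
  k=1: m=13, d=8, a=3
  k=2: m=11, d=7, a=3
  k=3: m=10, d=11, a=2
  k=4: m=12, d=3, a=8
  k=5: m=12, d=11, a=2
  k=6: m=10, d=7, a=3
  k=7: m=11, d=8, a=3
  k=8: m=13, d=1, a=26
d=1 and a=2a₀=26 at k=8, so the next step gives (m, d) = (13, 8) again — its k=1 value — and the period has length 8.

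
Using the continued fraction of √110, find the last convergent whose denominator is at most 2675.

√110 = [10; 2, 20, …] (period length 2).
Convergents:
  p_0/q_0 = 10/1
  p_1/q_1 = 21/2
  p_2/q_2 = 430/41
  p_3/q_3 = 881/84
  p_4/q_4 = 18050/1721
  p_5/q_5 = 36981/3526
q_4 = 1721 ≤ 2675 < 3526 = q_5, so the answer is 18050/1721.

18050/1721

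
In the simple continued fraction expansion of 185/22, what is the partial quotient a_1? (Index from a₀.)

185 = 8·22 + 9   →  a_0 = 8
22 = 2·9 + 4   →  a_1 = 2

2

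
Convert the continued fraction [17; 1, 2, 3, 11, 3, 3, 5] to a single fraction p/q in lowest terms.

108832/6149

Fold from the inside: start with 5/1.
  3 + 1/5 = 16/5
  3 + 5/16 = 53/16
  11 + 16/53 = 599/53
  3 + 53/599 = 1850/599
  2 + 599/1850 = 4299/1850
  1 + 1850/4299 = 6149/4299
  17 + 4299/6149 = 108832/6149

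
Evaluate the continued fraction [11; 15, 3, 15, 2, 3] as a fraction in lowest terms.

56134/5073

Fold from the inside: start with 3/1.
  2 + 1/3 = 7/3
  15 + 3/7 = 108/7
  3 + 7/108 = 331/108
  15 + 108/331 = 5073/331
  11 + 331/5073 = 56134/5073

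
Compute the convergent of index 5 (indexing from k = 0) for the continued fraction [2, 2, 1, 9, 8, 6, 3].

3374/1439

Using pₖ = aₖpₖ₋₁ + pₖ₋₂, qₖ = aₖqₖ₋₁ + qₖ₋₂ (with p₋₁=1, p₋₂=0, q₋₁=0, q₋₂=1):
  k=0: a=2, p=2, q=1
  k=1: a=2, p=5, q=2
  k=2: a=1, p=7, q=3
  k=3: a=9, p=68, q=29
  k=4: a=8, p=551, q=235
  k=5: a=6, p=3374, q=1439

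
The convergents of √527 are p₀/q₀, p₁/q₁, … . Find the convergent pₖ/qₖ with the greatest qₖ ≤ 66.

√527 = [22; 1, 21, 1, 44, …] (period length 4).
Convergents:
  p_0/q_0 = 22/1
  p_1/q_1 = 23/1
  p_2/q_2 = 505/22
  p_3/q_3 = 528/23
  p_4/q_4 = 23737/1034
q_3 = 23 ≤ 66 < 1034 = q_4, so the answer is 528/23.

528/23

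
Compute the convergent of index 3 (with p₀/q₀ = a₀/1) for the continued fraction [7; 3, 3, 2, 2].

Using pₖ = aₖpₖ₋₁ + pₖ₋₂, qₖ = aₖqₖ₋₁ + qₖ₋₂ (with p₋₁=1, p₋₂=0, q₋₁=0, q₋₂=1):
  k=0: a=7, p=7, q=1
  k=1: a=3, p=22, q=3
  k=2: a=3, p=73, q=10
  k=3: a=2, p=168, q=23

168/23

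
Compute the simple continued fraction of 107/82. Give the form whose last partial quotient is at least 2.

107 = 1×82 + 25
82 = 3×25 + 7
25 = 3×7 + 4
7 = 1×4 + 3
4 = 1×3 + 1
3 = 3×1 + 0  (stop)
So 107/82 = [1; 3, 3, 1, 1, 3].

[1; 3, 3, 1, 1, 3]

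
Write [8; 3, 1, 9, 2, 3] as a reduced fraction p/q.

Using pₖ = aₖpₖ₋₁ + pₖ₋₂ and qₖ = aₖqₖ₋₁ + qₖ₋₂:
  k=0: a=8, p=8, q=1
  k=1: a=3, p=25, q=3
  k=2: a=1, p=33, q=4
  k=3: a=9, p=322, q=39
  k=4: a=2, p=677, q=82
  k=5: a=3, p=2353, q=285

2353/285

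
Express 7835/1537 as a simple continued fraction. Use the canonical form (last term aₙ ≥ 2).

7835 = 5·1537 + 150
1537 = 10·150 + 37
150 = 4·37 + 2
37 = 18·2 + 1
2 = 2·1 + 0  (stop)
So 7835/1537 = [5; 10, 4, 18, 2].

[5; 10, 4, 18, 2]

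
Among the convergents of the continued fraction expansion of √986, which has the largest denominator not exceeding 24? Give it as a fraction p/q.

√986 = [31; 2, 2, 62, …] (period length 3).
Convergents:
  p_0/q_0 = 31/1
  p_1/q_1 = 63/2
  p_2/q_2 = 157/5
  p_3/q_3 = 9797/312
q_2 = 5 ≤ 24 < 312 = q_3, so the answer is 157/5.

157/5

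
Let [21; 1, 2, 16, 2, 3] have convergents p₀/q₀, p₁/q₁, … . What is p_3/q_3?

1062/49

Using pₖ = aₖpₖ₋₁ + pₖ₋₂, qₖ = aₖqₖ₋₁ + qₖ₋₂ (with p₋₁=1, p₋₂=0, q₋₁=0, q₋₂=1):
  k=0: a=21, p=21, q=1
  k=1: a=1, p=22, q=1
  k=2: a=2, p=65, q=3
  k=3: a=16, p=1062, q=49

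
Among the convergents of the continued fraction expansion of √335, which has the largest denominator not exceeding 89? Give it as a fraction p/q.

604/33

√335 = [18; 3, 3, 3, 36, …] (period length 4).
Convergents:
  p_0/q_0 = 18/1
  p_1/q_1 = 55/3
  p_2/q_2 = 183/10
  p_3/q_3 = 604/33
  p_4/q_4 = 21927/1198
q_3 = 33 ≤ 89 < 1198 = q_4, so the answer is 604/33.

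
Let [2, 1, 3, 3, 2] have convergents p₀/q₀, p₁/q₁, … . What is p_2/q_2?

Using pₖ = aₖpₖ₋₁ + pₖ₋₂, qₖ = aₖqₖ₋₁ + qₖ₋₂ (with p₋₁=1, p₋₂=0, q₋₁=0, q₋₂=1):
  k=0: a=2, p=2, q=1
  k=1: a=1, p=3, q=1
  k=2: a=3, p=11, q=4

11/4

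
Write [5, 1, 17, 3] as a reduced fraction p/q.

327/55

Fold from the inside: start with 3/1.
  17 + 1/3 = 52/3
  1 + 3/52 = 55/52
  5 + 52/55 = 327/55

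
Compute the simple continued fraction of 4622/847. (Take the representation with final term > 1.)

[5; 2, 5, 3, 3, 7]

4622 = 5×847 + 387
847 = 2×387 + 73
387 = 5×73 + 22
73 = 3×22 + 7
22 = 3×7 + 1
7 = 7×1 + 0  (stop)
So 4622/847 = [5; 2, 5, 3, 3, 7].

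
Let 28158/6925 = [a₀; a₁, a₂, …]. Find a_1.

15

28158 = 4·6925 + 458   →  a_0 = 4
6925 = 15·458 + 55   →  a_1 = 15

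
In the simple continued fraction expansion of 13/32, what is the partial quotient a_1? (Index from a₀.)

2

13 = 0·32 + 13   →  a_0 = 0
32 = 2·13 + 6   →  a_1 = 2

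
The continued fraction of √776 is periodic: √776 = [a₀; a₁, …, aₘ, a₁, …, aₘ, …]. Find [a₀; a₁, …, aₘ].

[27; 1, 5, 1, 54]

a₀ = ⌊√776⌋ = 27.
With m₀=0, d₀=1 and mₖ₊₁ = dₖaₖ − mₖ, dₖ₊₁ = (n − mₖ₊₁²)/dₖ, aₖ₊₁ = ⌊(a₀+mₖ₊₁)/dₖ₊₁⌋:
  k=1: m=27, d=47, a=1
  k=2: m=20, d=8, a=5
  k=3: m=20, d=47, a=1
  k=4: m=27, d=1, a=54
d=1 and a=2a₀=54 at k=4, so the next step gives (m, d) = (27, 47) again — its k=1 value — and the period has length 4.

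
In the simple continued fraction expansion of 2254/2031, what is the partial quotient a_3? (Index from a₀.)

2254 = 1·2031 + 223   →  a_0 = 1
2031 = 9·223 + 24   →  a_1 = 9
223 = 9·24 + 7   →  a_2 = 9
24 = 3·7 + 3   →  a_3 = 3

3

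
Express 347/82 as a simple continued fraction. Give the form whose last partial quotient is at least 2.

347 = 4*82 + 19
82 = 4*19 + 6
19 = 3*6 + 1
6 = 6*1 + 0  (stop)
So 347/82 = [4; 4, 3, 6].

[4; 4, 3, 6]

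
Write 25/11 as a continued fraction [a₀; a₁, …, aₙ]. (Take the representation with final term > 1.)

[2; 3, 1, 2]

25 = 2*11 + 3
11 = 3*3 + 2
3 = 1*2 + 1
2 = 2*1 + 0  (stop)
So 25/11 = [2; 3, 1, 2].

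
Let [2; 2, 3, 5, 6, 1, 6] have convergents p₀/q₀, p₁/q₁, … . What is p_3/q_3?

90/37

Using pₖ = aₖpₖ₋₁ + pₖ₋₂, qₖ = aₖqₖ₋₁ + qₖ₋₂ (with p₋₁=1, p₋₂=0, q₋₁=0, q₋₂=1):
  k=0: a=2, p=2, q=1
  k=1: a=2, p=5, q=2
  k=2: a=3, p=17, q=7
  k=3: a=5, p=90, q=37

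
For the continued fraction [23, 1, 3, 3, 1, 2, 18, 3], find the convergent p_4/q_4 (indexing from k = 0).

Using pₖ = aₖpₖ₋₁ + pₖ₋₂, qₖ = aₖqₖ₋₁ + qₖ₋₂ (with p₋₁=1, p₋₂=0, q₋₁=0, q₋₂=1):
  k=0: a=23, p=23, q=1
  k=1: a=1, p=24, q=1
  k=2: a=3, p=95, q=4
  k=3: a=3, p=309, q=13
  k=4: a=1, p=404, q=17

404/17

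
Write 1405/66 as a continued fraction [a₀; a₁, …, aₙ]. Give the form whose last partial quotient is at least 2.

[21; 3, 2, 9]

1405 = 21×66 + 19
66 = 3×19 + 9
19 = 2×9 + 1
9 = 9×1 + 0  (stop)
So 1405/66 = [21; 3, 2, 9].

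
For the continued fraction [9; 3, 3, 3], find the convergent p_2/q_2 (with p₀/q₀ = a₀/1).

Using pₖ = aₖpₖ₋₁ + pₖ₋₂, qₖ = aₖqₖ₋₁ + qₖ₋₂ (with p₋₁=1, p₋₂=0, q₋₁=0, q₋₂=1):
  k=0: a=9, p=9, q=1
  k=1: a=3, p=28, q=3
  k=2: a=3, p=93, q=10

93/10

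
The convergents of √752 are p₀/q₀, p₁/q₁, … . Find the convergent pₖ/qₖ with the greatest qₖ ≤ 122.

1947/71

√752 = [27; 2, 2, 1, 2, 1, 2, 2, 54, …] (period length 8).
Convergents:
  p_0/q_0 = 27/1
  p_1/q_1 = 55/2
  p_2/q_2 = 137/5
  p_3/q_3 = 192/7
  p_4/q_4 = 521/19
  p_5/q_5 = 713/26
  p_6/q_6 = 1947/71
  p_7/q_7 = 4607/168
q_6 = 71 ≤ 122 < 168 = q_7, so the answer is 1947/71.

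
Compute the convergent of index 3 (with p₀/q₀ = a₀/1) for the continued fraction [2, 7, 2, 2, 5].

Using pₖ = aₖpₖ₋₁ + pₖ₋₂, qₖ = aₖqₖ₋₁ + qₖ₋₂ (with p₋₁=1, p₋₂=0, q₋₁=0, q₋₂=1):
  k=0: a=2, p=2, q=1
  k=1: a=7, p=15, q=7
  k=2: a=2, p=32, q=15
  k=3: a=2, p=79, q=37

79/37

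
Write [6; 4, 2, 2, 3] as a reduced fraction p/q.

467/75

Using pₖ = aₖpₖ₋₁ + pₖ₋₂ and qₖ = aₖqₖ₋₁ + qₖ₋₂:
  k=0: a=6, p=6, q=1
  k=1: a=4, p=25, q=4
  k=2: a=2, p=56, q=9
  k=3: a=2, p=137, q=22
  k=4: a=3, p=467, q=75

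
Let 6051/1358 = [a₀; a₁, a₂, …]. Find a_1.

6051 = 4·1358 + 619   →  a_0 = 4
1358 = 2·619 + 120   →  a_1 = 2

2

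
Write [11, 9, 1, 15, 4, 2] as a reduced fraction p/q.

Fold from the inside: start with 2/1.
  4 + 1/2 = 9/2
  15 + 2/9 = 137/9
  1 + 9/137 = 146/137
  9 + 137/146 = 1451/146
  11 + 146/1451 = 16107/1451

16107/1451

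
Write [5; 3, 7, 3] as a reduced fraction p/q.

367/69

Fold from the inside: start with 3/1.
  7 + 1/3 = 22/3
  3 + 3/22 = 69/22
  5 + 22/69 = 367/69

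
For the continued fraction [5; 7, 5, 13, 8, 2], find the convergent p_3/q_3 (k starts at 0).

Using pₖ = aₖpₖ₋₁ + pₖ₋₂, qₖ = aₖqₖ₋₁ + qₖ₋₂ (with p₋₁=1, p₋₂=0, q₋₁=0, q₋₂=1):
  k=0: a=5, p=5, q=1
  k=1: a=7, p=36, q=7
  k=2: a=5, p=185, q=36
  k=3: a=13, p=2441, q=475

2441/475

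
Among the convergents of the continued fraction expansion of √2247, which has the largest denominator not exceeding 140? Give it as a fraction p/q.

3650/77

√2247 = [47; 2, 2, 15, 2, 2, 94, …] (period length 6).
Convergents:
  p_0/q_0 = 47/1
  p_1/q_1 = 95/2
  p_2/q_2 = 237/5
  p_3/q_3 = 3650/77
  p_4/q_4 = 7537/159
q_3 = 77 ≤ 140 < 159 = q_4, so the answer is 3650/77.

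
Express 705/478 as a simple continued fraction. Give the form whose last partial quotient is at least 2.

[1; 2, 9, 2, 5, 2]

705 = 1·478 + 227
478 = 2·227 + 24
227 = 9·24 + 11
24 = 2·11 + 2
11 = 5·2 + 1
2 = 2·1 + 0  (stop)
So 705/478 = [1; 2, 9, 2, 5, 2].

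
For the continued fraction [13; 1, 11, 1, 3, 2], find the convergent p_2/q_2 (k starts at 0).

167/12

Using pₖ = aₖpₖ₋₁ + pₖ₋₂, qₖ = aₖqₖ₋₁ + qₖ₋₂ (with p₋₁=1, p₋₂=0, q₋₁=0, q₋₂=1):
  k=0: a=13, p=13, q=1
  k=1: a=1, p=14, q=1
  k=2: a=11, p=167, q=12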